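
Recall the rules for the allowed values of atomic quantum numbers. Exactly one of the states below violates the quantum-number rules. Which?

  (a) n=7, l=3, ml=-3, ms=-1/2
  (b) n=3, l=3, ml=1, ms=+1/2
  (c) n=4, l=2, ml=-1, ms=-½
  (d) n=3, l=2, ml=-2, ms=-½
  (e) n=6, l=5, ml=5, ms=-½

(b) has l = 3 ≥ n = 3, violating 0 ≤ l ≤ n−1.
The remaining sets (a), (c), (d), (e) satisfy all four rules.

(b)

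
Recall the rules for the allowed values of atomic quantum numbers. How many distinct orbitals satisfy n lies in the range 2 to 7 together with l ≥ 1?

Work shell by shell — for each n, count the (l, ml) pairs that satisfy l ≥ 1:
n=2 → 3; n=3 → 8; n=4 → 15; n=5 → 24; n=6 → 35; n=7 → 48.
Total orbitals: 3 + 8 + 15 + 24 + 35 + 48 = 133.

133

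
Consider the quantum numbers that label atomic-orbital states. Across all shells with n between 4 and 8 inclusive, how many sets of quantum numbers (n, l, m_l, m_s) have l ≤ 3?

160

For each n in the range, tally the orbitals obeying l ≤ 3:
n=4 → 16; n=5 → 16; n=6 → 16; n=7 → 16; n=8 → 16.
Orbitals: 16 + 16 + 16 + 16 + 16 = 80. Including both spin states (m_s = ±1/2) gives 2 × 80 = 160 states.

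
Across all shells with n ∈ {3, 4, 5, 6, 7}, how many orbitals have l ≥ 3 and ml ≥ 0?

50

Work shell by shell — for each n, count the (l, ml) pairs that satisfy l ≥ 3 and ml ≥ 0:
n=4 → 4; n=5 → 9; n=6 → 15; n=7 → 22.
Total orbitals: 4 + 9 + 15 + 22 = 50.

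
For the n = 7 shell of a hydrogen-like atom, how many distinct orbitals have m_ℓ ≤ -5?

3

With n = 7 the allowed ℓ are 0, 1, …, 6.
Orbitals with m_ℓ ≤ -5, by ℓ: ℓ=5 → 1; ℓ=6 → 2.
Total orbitals: 1 + 2 = 3.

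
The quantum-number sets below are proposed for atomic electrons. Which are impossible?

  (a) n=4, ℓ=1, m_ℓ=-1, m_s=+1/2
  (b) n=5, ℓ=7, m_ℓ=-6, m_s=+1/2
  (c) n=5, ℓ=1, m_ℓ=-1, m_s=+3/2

(b) has ℓ = 7 ≥ n = 5, violating 0 ≤ ℓ ≤ n−1.
(c) has m_s = +3/2, but an electron's spin must be ±1/2.
The remaining set (a) satisfies all four rules.

(b) and (c)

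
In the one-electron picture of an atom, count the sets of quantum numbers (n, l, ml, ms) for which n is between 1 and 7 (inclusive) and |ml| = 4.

Go shell by shell, enumerating (l, ml) with |ml| = 4:
n=5 → 2; n=6 → 4; n=7 → 6.
Orbitals: 2 + 4 + 6 = 12. Including both spin states (ms = ±1/2) gives 2 × 12 = 24 states.

24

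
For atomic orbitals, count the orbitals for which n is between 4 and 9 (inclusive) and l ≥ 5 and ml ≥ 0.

Count contributing orbitals for each principal shell:
n=6 → 6; n=7 → 13; n=8 → 21; n=9 → 30.
Total orbitals: 6 + 13 + 21 + 30 = 70.

70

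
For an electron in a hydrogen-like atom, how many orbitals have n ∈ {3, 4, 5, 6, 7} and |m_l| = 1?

Work shell by shell — for each n, count the (l, m_l) pairs that satisfy |m_l| = 1:
n=3 → 4; n=4 → 6; n=5 → 8; n=6 → 10; n=7 → 12.
Total orbitals: 4 + 6 + 8 + 10 + 12 = 40.

40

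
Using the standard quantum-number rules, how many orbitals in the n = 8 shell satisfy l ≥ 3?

55

Go through l = 0, …, 7 (the values permitted for n = 8).
Contributions: l=3 → 7; l=4 → 9; l=5 → 11; l=6 → 13; l=7 → 15.
Total orbitals: 7 + 9 + 11 + 13 + 15 = 55.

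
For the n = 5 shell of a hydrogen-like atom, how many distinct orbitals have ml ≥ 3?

3

With n = 5 the allowed l are 0, 1, …, 4.
Per l-value: l=3 → 1; l=4 → 2.
Total orbitals: 1 + 2 = 3.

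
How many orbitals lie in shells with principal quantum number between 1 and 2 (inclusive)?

5

Shell n has n² orbitals: 1²=1 + 2²=4 = 5 orbitals.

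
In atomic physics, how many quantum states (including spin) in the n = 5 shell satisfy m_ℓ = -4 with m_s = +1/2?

1

With n = 5 the allowed ℓ are 0, 1, …, 4.
Orbitals with m_ℓ = -4, by ℓ: ℓ=4 → 1.
Orbitals: 1. With m_s fixed to a single value there is one state per orbital, giving 1 state.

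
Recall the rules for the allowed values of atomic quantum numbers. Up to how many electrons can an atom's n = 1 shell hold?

A shell holds 2n² electrons: 2 × 1² = 2 × 1 = 2.

2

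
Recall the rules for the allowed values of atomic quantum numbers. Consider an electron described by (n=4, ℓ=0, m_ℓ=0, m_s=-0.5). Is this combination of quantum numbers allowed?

Valid

n = 4 is a positive integer. ℓ = 0 satisfies 0 ≤ ℓ ≤ n−1 = 3. m_ℓ = 0 lies in the range −ℓ … +ℓ (here 0). m_s = -1/2 is one of ±1/2.
All four constraints are satisfied.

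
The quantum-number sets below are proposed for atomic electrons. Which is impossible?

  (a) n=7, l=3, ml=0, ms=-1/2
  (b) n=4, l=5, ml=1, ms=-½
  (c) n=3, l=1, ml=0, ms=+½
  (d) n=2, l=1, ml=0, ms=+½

(b) has l = 5 ≥ n = 4, violating 0 ≤ l ≤ n−1.
The remaining sets (a), (c), (d) satisfy all four rules.

(b)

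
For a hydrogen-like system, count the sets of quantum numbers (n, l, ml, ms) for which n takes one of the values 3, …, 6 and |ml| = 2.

40

For each n in the range, tally the orbitals obeying |ml| = 2:
n=3 → 2; n=4 → 4; n=5 → 6; n=6 → 8.
Orbitals: 2 + 4 + 6 + 8 = 20. Including both spin states (ms = ±1/2) gives 2 × 20 = 40 states.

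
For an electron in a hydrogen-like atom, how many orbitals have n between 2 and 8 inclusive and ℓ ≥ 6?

41

Per-shell orbital counts meeting the constraint:
n=7 → 13; n=8 → 28.
Total orbitals: 13 + 28 = 41.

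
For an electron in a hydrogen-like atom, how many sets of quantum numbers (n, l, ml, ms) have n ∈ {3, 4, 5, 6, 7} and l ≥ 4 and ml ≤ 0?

68

Go shell by shell, enumerating (l, ml) with l ≥ 4 and ml ≤ 0:
n=5 → 5; n=6 → 11; n=7 → 18.
Orbitals: 5 + 11 + 18 = 34. Including both spin states (ms = ±1/2) gives 2 × 34 = 68 states.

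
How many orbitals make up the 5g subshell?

9

A subshell has 2ℓ+1 orbitals; with ℓ = 4, that's 9.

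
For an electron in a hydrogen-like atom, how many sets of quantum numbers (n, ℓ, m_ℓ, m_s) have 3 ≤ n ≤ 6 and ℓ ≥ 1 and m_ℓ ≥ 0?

Work shell by shell — for each n, count the (ℓ, m_ℓ) pairs that satisfy ℓ ≥ 1 and m_ℓ ≥ 0:
n=3 → 5; n=4 → 9; n=5 → 14; n=6 → 20.
Orbitals: 5 + 9 + 14 + 20 = 48. Including both spin states (m_s = ±1/2) gives 2 × 48 = 96 states.

96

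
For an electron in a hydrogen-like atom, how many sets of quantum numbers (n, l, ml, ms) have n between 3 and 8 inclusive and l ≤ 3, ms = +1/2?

89

For each n in the range, tally the orbitals obeying l ≤ 3:
n=3 → 9; n=4 → 16; n=5 → 16; n=6 → 16; n=7 → 16; n=8 → 16.
Orbitals: 9 + 16 + 16 + 16 + 16 + 16 = 89. With ms fixed to +1/2 there is one state per orbital, so 89 states.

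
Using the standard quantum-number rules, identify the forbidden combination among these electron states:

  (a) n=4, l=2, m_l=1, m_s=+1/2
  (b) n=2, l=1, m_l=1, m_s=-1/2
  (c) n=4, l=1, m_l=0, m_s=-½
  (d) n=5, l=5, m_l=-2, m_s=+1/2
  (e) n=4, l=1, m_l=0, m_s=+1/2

(d)

(d) has l = 5 ≥ n = 5, violating 0 ≤ l ≤ n−1.
The remaining sets (a), (b), (c), (e) satisfy all four rules.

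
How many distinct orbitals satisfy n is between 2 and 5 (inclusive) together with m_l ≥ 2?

Go shell by shell, enumerating (l, m_l) with m_l ≥ 2:
n=3 → 1; n=4 → 3; n=5 → 6.
Total orbitals: 1 + 3 + 6 = 10.

10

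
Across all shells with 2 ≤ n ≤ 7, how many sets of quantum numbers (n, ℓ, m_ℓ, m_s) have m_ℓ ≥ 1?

Per-shell orbital counts meeting the constraint:
n=2 → 1; n=3 → 3; n=4 → 6; n=5 → 10; n=6 → 15; n=7 → 21.
Orbitals: 1 + 3 + 6 + 10 + 15 + 21 = 56. Including both spin states (m_s = ±1/2) gives 2 × 56 = 112 states.

112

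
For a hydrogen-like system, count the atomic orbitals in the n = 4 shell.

The n = 4 shell contains n² = 4² = 16 orbitals.

16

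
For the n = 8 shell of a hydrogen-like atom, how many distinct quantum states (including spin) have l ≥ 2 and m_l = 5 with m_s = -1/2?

The n = 8 shell has l = 0 through 7; check each.
Orbitals with l ≥ 2 and m_l = 5, by l: l=5 → 1; l=6 → 1; l=7 → 1.
Orbitals: 1 + 1 + 1 = 3. With m_s fixed to a single value there is one state per orbital, giving 3 states.

3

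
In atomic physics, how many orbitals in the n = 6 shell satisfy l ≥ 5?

11

Go through l = 0, …, 5 (the values permitted for n = 6).
Per l-value: l=5 → 11.
Total orbitals: 11.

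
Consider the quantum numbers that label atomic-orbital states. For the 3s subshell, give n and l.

The leading integer gives n = 3; the letter 's' means l = 0.

n = 3, l = 0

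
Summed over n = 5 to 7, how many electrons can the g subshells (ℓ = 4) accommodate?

54

A g subshell (ℓ = 4) exists for every n ≥ 5, so shells n = 5, 6, 7 each contribute one — 3 subshells.
Since each g subshell holds 2(2·4+1) = 18 electrons, the total is 3 × 18 = 54.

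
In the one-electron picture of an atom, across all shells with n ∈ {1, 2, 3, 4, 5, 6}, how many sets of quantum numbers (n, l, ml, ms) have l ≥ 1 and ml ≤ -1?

Go shell by shell, enumerating (l, ml) with l ≥ 1 and ml ≤ -1:
n=2 → 1; n=3 → 3; n=4 → 6; n=5 → 10; n=6 → 15.
Orbitals: 1 + 3 + 6 + 10 + 15 = 35. Including both spin states (ms = ±1/2) gives 2 × 35 = 70 states.

70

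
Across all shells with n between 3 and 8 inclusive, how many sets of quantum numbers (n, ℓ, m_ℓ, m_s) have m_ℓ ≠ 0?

Per-shell orbital counts meeting the constraint:
n=3 → 6; n=4 → 12; n=5 → 20; n=6 → 30; n=7 → 42; n=8 → 56.
Orbitals: 6 + 12 + 20 + 30 + 42 + 56 = 166. Including both spin states (m_s = ±1/2) gives 2 × 166 = 332 states.

332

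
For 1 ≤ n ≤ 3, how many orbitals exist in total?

Total orbitals = 1² + 2² + 3² = 14.

14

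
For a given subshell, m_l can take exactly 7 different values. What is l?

l = 3 (f)

m_l ranges over 2l+1 integers, so 2l+1 = 7 ⇒ l = 3.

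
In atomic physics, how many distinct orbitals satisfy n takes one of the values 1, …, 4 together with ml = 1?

Work shell by shell — for each n, count the (l, ml) pairs that satisfy ml = 1:
n=2 → 1; n=3 → 2; n=4 → 3.
Total orbitals: 1 + 2 + 3 = 6.

6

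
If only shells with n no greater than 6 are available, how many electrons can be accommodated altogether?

Total orbitals = 1² + 2² + 3² + 4² + 5² + 6² = 91. Doubling for spin gives 182 electrons.

182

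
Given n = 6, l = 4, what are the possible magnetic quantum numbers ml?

ml takes every integer from −l to +l. With l = 4 that gives the 9 values -4, -3, -2, -1, 0, 1, 2, 3, 4.

-4, -3, -2, -1, 0, 1, 2, 3, 4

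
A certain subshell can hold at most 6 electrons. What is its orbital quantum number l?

l = 1 (p)

2(2l+1) = 6 ⇒ 2l+1 = 3 ⇒ l = 1.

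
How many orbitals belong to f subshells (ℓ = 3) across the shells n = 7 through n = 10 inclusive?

An f subshell (ℓ = 3) exists for every n ≥ 4, so shells n = 7, 8, 9, 10 each contribute one — 4 subshells.
Since each f subshell has 2·3+1 = 7 orbitals, the total is 4 × 7 = 28.

28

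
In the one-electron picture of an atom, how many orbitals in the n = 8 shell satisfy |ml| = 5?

Orbitals with |ml| = 5, by l: l=5 → 2; l=6 → 2; l=7 → 2.
Total orbitals: 2 + 2 + 2 = 6.

6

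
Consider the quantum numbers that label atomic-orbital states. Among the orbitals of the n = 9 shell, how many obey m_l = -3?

The n = 9 shell has l = 0 through 8; check each.
Per l-value: l=3 → 1; l=4 → 1; l=5 → 1; l=6 → 1; l=7 → 1; l=8 → 1.
Total orbitals: 1 + 1 + 1 + 1 + 1 + 1 = 6.

6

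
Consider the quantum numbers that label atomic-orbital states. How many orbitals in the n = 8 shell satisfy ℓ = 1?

3

Per ℓ-value: ℓ=1 → 3.
Total orbitals: 3.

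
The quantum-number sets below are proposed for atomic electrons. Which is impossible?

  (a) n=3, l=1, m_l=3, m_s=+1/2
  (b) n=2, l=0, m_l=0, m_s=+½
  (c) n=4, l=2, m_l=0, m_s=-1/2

(a)

(a) has |m_l| = 3 > l = 1, violating −l ≤ m_l ≤ l.
The remaining sets (b), (c) satisfy all four rules.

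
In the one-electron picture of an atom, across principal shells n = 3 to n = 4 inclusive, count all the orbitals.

Shell n has n² orbitals: 3²=9 + 4²=16 = 25 orbitals.

25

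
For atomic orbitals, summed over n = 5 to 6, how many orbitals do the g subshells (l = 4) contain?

A g subshell (l = 4) exists for every n ≥ 5, so shells n = 5, 6 each contribute one — 2 subshells.
Since each g subshell has 2·4+1 = 9 orbitals, the total is 2 × 9 = 18.

18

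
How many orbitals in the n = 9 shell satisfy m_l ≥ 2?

Go through l = 0, …, 8 (the values permitted for n = 9).
The (l, m_l) pairs meeting m_l ≥ 2 give: l=2 → 1; l=3 → 2; l=4 → 3; l=5 → 4; l=6 → 5; l=7 → 6; l=8 → 7.
Total orbitals: 1 + 2 + 3 + 4 + 5 + 6 + 7 = 28.

28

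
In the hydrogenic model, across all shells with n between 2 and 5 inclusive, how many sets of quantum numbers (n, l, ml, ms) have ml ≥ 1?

Treat each shell separately and count matching orbitals:
n=2 → 1; n=3 → 3; n=4 → 6; n=5 → 10.
Orbitals: 1 + 3 + 6 + 10 = 20. Including both spin states (ms = ±1/2) gives 2 × 20 = 40 states.

40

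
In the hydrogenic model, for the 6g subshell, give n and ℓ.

The leading integer gives n = 6; the letter 'g' means ℓ = 4.

n = 6, ℓ = 4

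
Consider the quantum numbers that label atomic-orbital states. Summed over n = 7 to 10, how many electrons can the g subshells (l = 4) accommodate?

A g subshell (l = 4) exists for every n ≥ 5, so shells n = 7, 8, 9, 10 each contribute one — 4 subshells.
Since each g subshell holds 2(2·4+1) = 18 electrons, the total is 4 × 18 = 72.

72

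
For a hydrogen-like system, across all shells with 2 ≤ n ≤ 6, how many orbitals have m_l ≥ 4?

Treat each shell separately and count matching orbitals:
n=5 → 1; n=6 → 3.
Total orbitals: 1 + 3 = 4.

4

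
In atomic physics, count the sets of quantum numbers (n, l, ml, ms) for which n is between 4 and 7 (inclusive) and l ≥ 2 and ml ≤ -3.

Go shell by shell, enumerating (l, ml) with l ≥ 2 and ml ≤ -3:
n=4 → 1; n=5 → 3; n=6 → 6; n=7 → 10.
Orbitals: 1 + 3 + 6 + 10 = 20. Including both spin states (ms = ±1/2) gives 2 × 20 = 40 states.

40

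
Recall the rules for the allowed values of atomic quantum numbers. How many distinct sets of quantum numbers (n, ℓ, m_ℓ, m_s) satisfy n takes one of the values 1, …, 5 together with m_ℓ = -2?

Per-shell orbital counts meeting the constraint:
n=3 → 1; n=4 → 2; n=5 → 3.
Orbitals: 1 + 2 + 3 = 6. Including both spin states (m_s = ±1/2) gives 2 × 6 = 12 states.

12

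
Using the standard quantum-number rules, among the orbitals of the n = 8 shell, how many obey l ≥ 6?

Go through l = 0, …, 7 (the values permitted for n = 8).
Per l-value: l=6 → 13; l=7 → 15.
Total orbitals: 13 + 15 = 28.

28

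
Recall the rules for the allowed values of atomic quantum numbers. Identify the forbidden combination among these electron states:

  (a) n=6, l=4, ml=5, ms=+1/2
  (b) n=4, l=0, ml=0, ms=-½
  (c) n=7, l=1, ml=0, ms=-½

(a) has |ml| = 5 > l = 4, violating −l ≤ ml ≤ l.
The remaining sets (b), (c) satisfy all four rules.

(a)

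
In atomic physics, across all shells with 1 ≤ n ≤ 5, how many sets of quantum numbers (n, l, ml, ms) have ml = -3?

Treat each shell separately and count matching orbitals:
n=4 → 1; n=5 → 2.
Orbitals: 1 + 2 = 3. Including both spin states (ms = ±1/2) gives 2 × 3 = 6 states.

6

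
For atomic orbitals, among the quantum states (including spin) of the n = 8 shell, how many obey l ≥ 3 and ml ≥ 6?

Contributions: l=6 → 1; l=7 → 2.
Orbitals: 1 + 2 = 3. Each orbital carries two spin states, so 3 × 2 = 6 states.

6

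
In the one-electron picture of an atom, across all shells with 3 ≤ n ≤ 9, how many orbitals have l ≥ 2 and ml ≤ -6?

10

Work shell by shell — for each n, count the (l, ml) pairs that satisfy l ≥ 2 and ml ≤ -6:
n=7 → 1; n=8 → 3; n=9 → 6.
Total orbitals: 1 + 3 + 6 = 10.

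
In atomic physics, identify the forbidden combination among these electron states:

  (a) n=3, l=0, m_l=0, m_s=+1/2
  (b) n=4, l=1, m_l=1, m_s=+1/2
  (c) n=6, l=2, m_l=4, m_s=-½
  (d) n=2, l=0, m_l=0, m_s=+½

(c)

(c) has |m_l| = 4 > l = 2, violating −l ≤ m_l ≤ l.
The remaining sets (a), (b), (d) satisfy all four rules.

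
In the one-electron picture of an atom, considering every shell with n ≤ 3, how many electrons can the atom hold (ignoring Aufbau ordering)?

28

Total orbitals = 1² + 2² + 3² = 14. Doubling for spin gives 28 electrons.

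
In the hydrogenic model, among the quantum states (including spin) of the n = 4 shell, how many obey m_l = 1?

For n = 4, l ranges over 0 … 3.
Orbitals with m_l = 1, by l: l=1 → 1; l=2 → 1; l=3 → 1.
Orbitals: 1 + 1 + 1 = 3. Each orbital carries two spin states, so 3 × 2 = 6 states.

6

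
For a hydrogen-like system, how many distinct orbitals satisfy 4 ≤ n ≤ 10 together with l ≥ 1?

Count contributing orbitals for each principal shell:
n=4 → 15; n=5 → 24; n=6 → 35; n=7 → 48; n=8 → 63; n=9 → 80; n=10 → 99.
Total orbitals: 15 + 24 + 35 + 48 + 63 + 80 + 99 = 364.

364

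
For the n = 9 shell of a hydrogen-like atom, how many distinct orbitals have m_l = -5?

The n = 9 shell has l = 0 through 8; check each.
Orbitals with m_l = -5, by l: l=5 → 1; l=6 → 1; l=7 → 1; l=8 → 1.
Total orbitals: 1 + 1 + 1 + 1 = 4.

4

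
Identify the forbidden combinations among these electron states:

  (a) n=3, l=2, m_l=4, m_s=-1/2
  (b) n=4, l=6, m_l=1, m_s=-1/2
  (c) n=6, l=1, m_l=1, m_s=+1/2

(a) and (b)

(a) has |m_l| = 4 > l = 2, violating −l ≤ m_l ≤ l.
(b) has l = 6 ≥ n = 4, violating 0 ≤ l ≤ n−1.
The remaining set (c) satisfies all four rules.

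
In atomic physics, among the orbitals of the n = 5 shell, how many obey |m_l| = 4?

2

The n = 5 shell has l = 0 through 4; check each.
Contributions: l=4 → 2.
Total orbitals: 2.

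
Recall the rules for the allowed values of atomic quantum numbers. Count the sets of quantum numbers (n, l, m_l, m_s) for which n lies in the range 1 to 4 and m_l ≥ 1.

20

Count contributing orbitals for each principal shell:
n=2 → 1; n=3 → 3; n=4 → 6.
Orbitals: 1 + 3 + 6 = 10. Including both spin states (m_s = ±1/2) gives 2 × 10 = 20 states.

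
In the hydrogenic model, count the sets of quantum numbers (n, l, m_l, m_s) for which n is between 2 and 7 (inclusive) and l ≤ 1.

Count contributing orbitals for each principal shell:
n=2 → 4; n=3 → 4; n=4 → 4; n=5 → 4; n=6 → 4; n=7 → 4.
Orbitals: 4 + 4 + 4 + 4 + 4 + 4 = 24. Including both spin states (m_s = ±1/2) gives 2 × 24 = 48 states.

48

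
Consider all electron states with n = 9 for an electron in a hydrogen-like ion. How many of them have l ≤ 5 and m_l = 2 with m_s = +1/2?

4

Orbitals with l ≤ 5 and m_l = 2, by l: l=2 → 1; l=3 → 1; l=4 → 1; l=5 → 1.
Orbitals: 1 + 1 + 1 + 1 = 4. With m_s fixed to a single value there is one state per orbital, giving 4 states.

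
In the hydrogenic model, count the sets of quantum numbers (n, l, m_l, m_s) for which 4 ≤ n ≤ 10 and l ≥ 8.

106

Per-shell orbital counts meeting the constraint:
n=9 → 17; n=10 → 36.
Orbitals: 17 + 36 = 53. Including both spin states (m_s = ±1/2) gives 2 × 53 = 106 states.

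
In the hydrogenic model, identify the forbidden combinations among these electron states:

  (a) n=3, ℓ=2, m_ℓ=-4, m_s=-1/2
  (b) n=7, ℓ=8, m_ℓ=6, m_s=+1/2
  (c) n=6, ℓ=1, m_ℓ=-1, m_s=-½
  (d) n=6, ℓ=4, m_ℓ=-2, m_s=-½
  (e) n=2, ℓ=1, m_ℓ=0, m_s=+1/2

(a) and (b)

(a) has |m_ℓ| = 4 > ℓ = 2, violating −ℓ ≤ m_ℓ ≤ ℓ.
(b) has ℓ = 8 ≥ n = 7, violating 0 ≤ ℓ ≤ n−1.
The remaining sets (c), (d), (e) satisfy all four rules.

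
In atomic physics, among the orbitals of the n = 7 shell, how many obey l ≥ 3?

Contributions: l=3 → 7; l=4 → 9; l=5 → 11; l=6 → 13.
Total orbitals: 7 + 9 + 11 + 13 = 40.

40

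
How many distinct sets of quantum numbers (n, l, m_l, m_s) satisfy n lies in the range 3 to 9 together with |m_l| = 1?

Work shell by shell — for each n, count the (l, m_l) pairs that satisfy |m_l| = 1:
n=3 → 4; n=4 → 6; n=5 → 8; n=6 → 10; n=7 → 12; n=8 → 14; n=9 → 16.
Orbitals: 4 + 6 + 8 + 10 + 12 + 14 + 16 = 70. Including both spin states (m_s = ±1/2) gives 2 × 70 = 140 states.

140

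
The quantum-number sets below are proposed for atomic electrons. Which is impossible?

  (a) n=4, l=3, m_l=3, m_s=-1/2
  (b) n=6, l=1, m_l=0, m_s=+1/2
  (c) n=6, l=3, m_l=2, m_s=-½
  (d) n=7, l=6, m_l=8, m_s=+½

(d) has |m_l| = 8 > l = 6, violating −l ≤ m_l ≤ l.
The remaining sets (a), (b), (c) satisfy all four rules.

(d)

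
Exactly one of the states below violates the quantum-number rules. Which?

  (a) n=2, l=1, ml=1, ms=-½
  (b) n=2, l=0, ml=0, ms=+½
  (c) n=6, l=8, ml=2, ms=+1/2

(c) has l = 8 ≥ n = 6, violating 0 ≤ l ≤ n−1.
The remaining sets (a), (b) satisfy all four rules.

(c)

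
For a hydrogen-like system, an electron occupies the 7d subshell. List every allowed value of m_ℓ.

-2, -1, 0, 1, 2

The 7d subshell has ℓ = 2, and m_ℓ takes every integer from −ℓ to +ℓ. With ℓ = 2 that gives the 5 values -2, -1, 0, 1, 2.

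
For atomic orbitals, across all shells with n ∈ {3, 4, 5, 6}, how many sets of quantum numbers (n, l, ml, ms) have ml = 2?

20

Go shell by shell, enumerating (l, ml) with ml = 2:
n=3 → 1; n=4 → 2; n=5 → 3; n=6 → 4.
Orbitals: 1 + 2 + 3 + 4 = 10. Including both spin states (ms = ±1/2) gives 2 × 10 = 20 states.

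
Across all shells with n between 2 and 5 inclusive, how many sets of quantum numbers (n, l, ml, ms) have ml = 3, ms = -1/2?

3

Per-shell orbital counts meeting the constraint:
n=4 → 1; n=5 → 2.
Orbitals: 1 + 2 = 3. With ms fixed to -1/2 there is one state per orbital, so 3 states.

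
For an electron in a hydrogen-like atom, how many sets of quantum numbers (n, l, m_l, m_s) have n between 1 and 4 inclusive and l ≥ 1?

52

Treat each shell separately and count matching orbitals:
n=2 → 3; n=3 → 8; n=4 → 15.
Orbitals: 3 + 8 + 15 = 26. Including both spin states (m_s = ±1/2) gives 2 × 26 = 52 states.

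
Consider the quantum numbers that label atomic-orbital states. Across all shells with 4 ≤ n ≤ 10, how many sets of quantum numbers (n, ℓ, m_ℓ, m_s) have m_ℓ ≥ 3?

Per-shell orbital counts meeting the constraint:
n=4 → 1; n=5 → 3; n=6 → 6; n=7 → 10; n=8 → 15; n=9 → 21; n=10 → 28.
Orbitals: 1 + 3 + 6 + 10 + 15 + 21 + 28 = 84. Including both spin states (m_s = ±1/2) gives 2 × 84 = 168 states.

168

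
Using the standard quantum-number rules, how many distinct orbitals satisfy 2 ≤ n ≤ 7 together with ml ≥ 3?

Treat each shell separately and count matching orbitals:
n=4 → 1; n=5 → 3; n=6 → 6; n=7 → 10.
Total orbitals: 1 + 3 + 6 + 10 = 20.

20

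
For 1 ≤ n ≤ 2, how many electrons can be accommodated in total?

10

Total orbitals = 1² + 2² = 5. Doubling for spin gives 10 electrons.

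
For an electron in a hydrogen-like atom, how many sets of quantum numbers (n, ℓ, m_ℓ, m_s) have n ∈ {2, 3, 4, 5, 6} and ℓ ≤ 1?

40

Per-shell orbital counts meeting the constraint:
n=2 → 4; n=3 → 4; n=4 → 4; n=5 → 4; n=6 → 4.
Orbitals: 4 + 4 + 4 + 4 + 4 = 20. Including both spin states (m_s = ±1/2) gives 2 × 20 = 40 states.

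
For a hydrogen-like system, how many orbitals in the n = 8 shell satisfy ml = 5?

The (l, ml) pairs meeting ml = 5 give: l=5 → 1; l=6 → 1; l=7 → 1.
Total orbitals: 1 + 1 + 1 = 3.

3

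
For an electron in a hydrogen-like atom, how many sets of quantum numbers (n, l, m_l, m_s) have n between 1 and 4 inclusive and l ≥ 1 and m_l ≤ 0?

32

For each n in the range, tally the orbitals obeying l ≥ 1 and m_l ≤ 0:
n=2 → 2; n=3 → 5; n=4 → 9.
Orbitals: 2 + 5 + 9 = 16. Including both spin states (m_s = ±1/2) gives 2 × 16 = 32 states.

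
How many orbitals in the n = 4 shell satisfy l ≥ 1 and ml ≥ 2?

3

The n = 4 shell has l = 0 through 3; check each.
Contributions: l=2 → 1; l=3 → 2.
Total orbitals: 1 + 2 = 3.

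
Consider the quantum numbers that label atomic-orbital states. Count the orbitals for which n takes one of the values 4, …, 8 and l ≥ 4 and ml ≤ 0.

Work shell by shell — for each n, count the (l, ml) pairs that satisfy l ≥ 4 and ml ≤ 0:
n=5 → 5; n=6 → 11; n=7 → 18; n=8 → 26.
Total orbitals: 5 + 11 + 18 + 26 = 60.

60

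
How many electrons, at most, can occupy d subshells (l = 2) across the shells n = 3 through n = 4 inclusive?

A d subshell (l = 2) exists for every n ≥ 3, so shells n = 3, 4 each contribute one — 2 subshells.
Since each d subshell holds 2(2·2+1) = 10 electrons, the total is 2 × 10 = 20.

20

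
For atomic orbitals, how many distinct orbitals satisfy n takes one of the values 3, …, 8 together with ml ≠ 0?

Go shell by shell, enumerating (l, ml) with ml ≠ 0:
n=3 → 6; n=4 → 12; n=5 → 20; n=6 → 30; n=7 → 42; n=8 → 56.
Total orbitals: 6 + 12 + 20 + 30 + 42 + 56 = 166.

166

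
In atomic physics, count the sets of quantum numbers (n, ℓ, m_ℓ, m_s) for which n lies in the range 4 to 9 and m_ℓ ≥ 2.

166

Go shell by shell, enumerating (ℓ, m_ℓ) with m_ℓ ≥ 2:
n=4 → 3; n=5 → 6; n=6 → 10; n=7 → 15; n=8 → 21; n=9 → 28.
Orbitals: 3 + 6 + 10 + 15 + 21 + 28 = 83. Including both spin states (m_s = ±1/2) gives 2 × 83 = 166 states.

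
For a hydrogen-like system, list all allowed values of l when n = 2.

0, 1

l is an integer with 0 ≤ l ≤ n−1, so for n = 2: l = 0, 1.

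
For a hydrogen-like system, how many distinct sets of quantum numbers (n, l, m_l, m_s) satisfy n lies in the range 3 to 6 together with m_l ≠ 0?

136

Work shell by shell — for each n, count the (l, m_l) pairs that satisfy m_l ≠ 0:
n=3 → 6; n=4 → 12; n=5 → 20; n=6 → 30.
Orbitals: 6 + 12 + 20 + 30 = 68. Including both spin states (m_s = ±1/2) gives 2 × 68 = 136 states.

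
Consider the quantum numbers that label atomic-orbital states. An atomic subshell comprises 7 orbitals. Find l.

2l+1 = 7 gives l = 3.

l = 3 (f)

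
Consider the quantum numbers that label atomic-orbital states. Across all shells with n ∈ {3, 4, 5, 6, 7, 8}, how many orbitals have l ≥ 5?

For each n in the range, tally the orbitals obeying l ≥ 5:
n=6 → 11; n=7 → 24; n=8 → 39.
Total orbitals: 11 + 24 + 39 = 74.

74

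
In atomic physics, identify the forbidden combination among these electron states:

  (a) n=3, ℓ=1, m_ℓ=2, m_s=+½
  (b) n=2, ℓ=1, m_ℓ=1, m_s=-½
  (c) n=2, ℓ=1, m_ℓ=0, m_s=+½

(a) has |m_ℓ| = 2 > ℓ = 1, violating −ℓ ≤ m_ℓ ≤ ℓ.
The remaining sets (b), (c) satisfy all four rules.

(a)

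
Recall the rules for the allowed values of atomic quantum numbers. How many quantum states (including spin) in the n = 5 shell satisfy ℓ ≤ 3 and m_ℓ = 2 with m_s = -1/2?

2

Contributions: ℓ=2 → 1; ℓ=3 → 1.
Orbitals: 1 + 1 = 2. With m_s fixed to a single value there is one state per orbital, giving 2 states.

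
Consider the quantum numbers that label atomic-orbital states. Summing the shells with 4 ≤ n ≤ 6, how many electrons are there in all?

Shell n has n² orbitals: 4²=16 + 5²=25 + 6²=36 = 77 orbitals.
Two spin states per orbital: 2 × 77 = 154 electrons.

154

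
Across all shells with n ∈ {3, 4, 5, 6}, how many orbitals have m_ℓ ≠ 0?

Count contributing orbitals for each principal shell:
n=3 → 6; n=4 → 12; n=5 → 20; n=6 → 30.
Total orbitals: 6 + 12 + 20 + 30 = 68.

68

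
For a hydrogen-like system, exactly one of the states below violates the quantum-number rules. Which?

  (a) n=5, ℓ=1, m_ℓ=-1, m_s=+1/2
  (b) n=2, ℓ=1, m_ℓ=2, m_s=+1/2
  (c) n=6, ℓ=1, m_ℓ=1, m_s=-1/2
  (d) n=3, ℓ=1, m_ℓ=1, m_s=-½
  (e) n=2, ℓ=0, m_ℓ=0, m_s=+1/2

(b) has |m_ℓ| = 2 > ℓ = 1, violating −ℓ ≤ m_ℓ ≤ ℓ.
The remaining sets (a), (c), (d), (e) satisfy all four rules.

(b)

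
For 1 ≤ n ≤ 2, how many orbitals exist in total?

Total orbitals = 1² + 2² = 5.

5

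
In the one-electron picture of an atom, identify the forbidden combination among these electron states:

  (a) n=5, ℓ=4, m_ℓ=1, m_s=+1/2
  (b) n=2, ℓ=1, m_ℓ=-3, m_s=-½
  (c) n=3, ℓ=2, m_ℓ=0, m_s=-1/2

(b) has |m_ℓ| = 3 > ℓ = 1, violating −ℓ ≤ m_ℓ ≤ ℓ.
The remaining sets (a), (c) satisfy all four rules.

(b)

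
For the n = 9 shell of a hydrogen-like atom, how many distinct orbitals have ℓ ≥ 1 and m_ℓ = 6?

3

Per ℓ-value: ℓ=6 → 1; ℓ=7 → 1; ℓ=8 → 1.
Total orbitals: 1 + 1 + 1 = 3.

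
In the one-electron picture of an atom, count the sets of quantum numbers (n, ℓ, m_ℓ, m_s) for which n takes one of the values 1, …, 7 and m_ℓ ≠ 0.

Per-shell orbital counts meeting the constraint:
n=2 → 2; n=3 → 6; n=4 → 12; n=5 → 20; n=6 → 30; n=7 → 42.
Orbitals: 2 + 6 + 12 + 20 + 30 + 42 = 112. Including both spin states (m_s = ±1/2) gives 2 × 112 = 224 states.

224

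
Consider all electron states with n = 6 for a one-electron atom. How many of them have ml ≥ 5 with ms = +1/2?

1

Orbitals with ml ≥ 5, by l: l=5 → 1.
Orbitals: 1. With ms fixed to a single value there is one state per orbital, giving 1 state.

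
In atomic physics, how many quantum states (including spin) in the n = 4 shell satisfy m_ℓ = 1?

The n = 4 shell has ℓ = 0 through 3; check each.
Orbitals with m_ℓ = 1, by ℓ: ℓ=1 → 1; ℓ=2 → 1; ℓ=3 → 1.
Orbitals: 1 + 1 + 1 = 3. Each orbital carries two spin states, so 3 × 2 = 6 states.

6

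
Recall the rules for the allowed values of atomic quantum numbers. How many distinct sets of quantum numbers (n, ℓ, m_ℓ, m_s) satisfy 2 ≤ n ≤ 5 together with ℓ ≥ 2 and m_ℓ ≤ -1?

Per-shell orbital counts meeting the constraint:
n=3 → 2; n=4 → 5; n=5 → 9.
Orbitals: 2 + 5 + 9 = 16. Including both spin states (m_s = ±1/2) gives 2 × 16 = 32 states.

32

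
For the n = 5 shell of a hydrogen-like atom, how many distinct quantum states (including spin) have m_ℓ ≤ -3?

For n = 5, ℓ ranges over 0 … 4.
Orbitals with m_ℓ ≤ -3, by ℓ: ℓ=3 → 1; ℓ=4 → 2.
Orbitals: 1 + 2 = 3. Each orbital carries two spin states, so 3 × 2 = 6 states.

6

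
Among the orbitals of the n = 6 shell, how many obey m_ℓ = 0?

The n = 6 shell has ℓ = 0 through 5; check each.
Per ℓ-value: ℓ=0 → 1; ℓ=1 → 1; ℓ=2 → 1; ℓ=3 → 1; ℓ=4 → 1; ℓ=5 → 1.
Total orbitals: 1 + 1 + 1 + 1 + 1 + 1 = 6.

6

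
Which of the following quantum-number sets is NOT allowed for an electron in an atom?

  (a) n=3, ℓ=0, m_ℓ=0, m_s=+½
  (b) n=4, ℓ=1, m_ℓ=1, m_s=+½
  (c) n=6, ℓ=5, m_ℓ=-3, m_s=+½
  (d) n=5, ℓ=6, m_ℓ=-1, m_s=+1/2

(d)

(d) has ℓ = 6 ≥ n = 5, violating 0 ≤ ℓ ≤ n−1.
The remaining sets (a), (b), (c) satisfy all four rules.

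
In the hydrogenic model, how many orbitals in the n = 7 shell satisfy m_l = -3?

Contributions: l=3 → 1; l=4 → 1; l=5 → 1; l=6 → 1.
Total orbitals: 1 + 1 + 1 + 1 = 4.

4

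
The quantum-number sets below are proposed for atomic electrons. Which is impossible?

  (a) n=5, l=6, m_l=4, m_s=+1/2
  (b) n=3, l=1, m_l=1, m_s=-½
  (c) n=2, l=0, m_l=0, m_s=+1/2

(a) has l = 6 ≥ n = 5, violating 0 ≤ l ≤ n−1.
The remaining sets (b), (c) satisfy all four rules.

(a)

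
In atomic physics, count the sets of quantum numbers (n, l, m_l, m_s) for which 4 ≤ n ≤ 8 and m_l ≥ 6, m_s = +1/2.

4

Count contributing orbitals for each principal shell:
n=7 → 1; n=8 → 3.
Orbitals: 1 + 3 = 4. With m_s fixed to +1/2 there is one state per orbital, so 4 states.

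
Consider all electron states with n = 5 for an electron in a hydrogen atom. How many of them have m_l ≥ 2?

With n = 5 the allowed l are 0, 1, …, 4.
Per l-value: l=2 → 1; l=3 → 2; l=4 → 3.
Orbitals: 1 + 2 + 3 = 6. Each orbital carries two spin states, so 6 × 2 = 12 states.

12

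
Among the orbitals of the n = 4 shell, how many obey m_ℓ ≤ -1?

6

With n = 4 the allowed ℓ are 0, 1, …, 3.
Contributions: ℓ=1 → 1; ℓ=2 → 2; ℓ=3 → 3.
Total orbitals: 1 + 2 + 3 = 6.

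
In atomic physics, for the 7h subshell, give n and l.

The leading integer gives n = 7; the letter 'h' means l = 5.

n = 7, l = 5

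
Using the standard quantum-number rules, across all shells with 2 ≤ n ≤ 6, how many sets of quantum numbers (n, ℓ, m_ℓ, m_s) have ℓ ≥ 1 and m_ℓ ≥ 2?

40

Per-shell orbital counts meeting the constraint:
n=3 → 1; n=4 → 3; n=5 → 6; n=6 → 10.
Orbitals: 1 + 3 + 6 + 10 = 20. Including both spin states (m_s = ±1/2) gives 2 × 20 = 40 states.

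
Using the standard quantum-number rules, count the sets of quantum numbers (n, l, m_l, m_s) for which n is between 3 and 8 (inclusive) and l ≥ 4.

Treat each shell separately and count matching orbitals:
n=5 → 9; n=6 → 20; n=7 → 33; n=8 → 48.
Orbitals: 9 + 20 + 33 + 48 = 110. Including both spin states (m_s = ±1/2) gives 2 × 110 = 220 states.

220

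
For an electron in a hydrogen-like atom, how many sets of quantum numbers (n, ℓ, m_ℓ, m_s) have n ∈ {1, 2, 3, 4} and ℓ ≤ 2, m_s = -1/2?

23

Count contributing orbitals for each principal shell:
n=1 → 1; n=2 → 4; n=3 → 9; n=4 → 9.
Orbitals: 1 + 4 + 9 + 9 = 23. With m_s fixed to -1/2 there is one state per orbital, so 23 states.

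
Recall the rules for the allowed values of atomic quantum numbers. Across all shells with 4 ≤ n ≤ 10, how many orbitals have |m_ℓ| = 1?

84

Treat each shell separately and count matching orbitals:
n=4 → 6; n=5 → 8; n=6 → 10; n=7 → 12; n=8 → 14; n=9 → 16; n=10 → 18.
Total orbitals: 6 + 8 + 10 + 12 + 14 + 16 + 18 = 84.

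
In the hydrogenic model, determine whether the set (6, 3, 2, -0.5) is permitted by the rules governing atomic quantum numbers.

n = 6 is a positive integer. l = 3 satisfies 0 ≤ l ≤ n−1 = 5. m_l = 2 lies in the range −l … +l (here −3 … 3). m_s = -1/2 is one of ±1/2.
All four constraints are satisfied.

Yes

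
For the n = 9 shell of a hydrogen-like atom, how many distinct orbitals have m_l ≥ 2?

28

Per l-value: l=2 → 1; l=3 → 2; l=4 → 3; l=5 → 4; l=6 → 5; l=7 → 6; l=8 → 7.
Total orbitals: 1 + 2 + 3 + 4 + 5 + 6 + 7 = 28.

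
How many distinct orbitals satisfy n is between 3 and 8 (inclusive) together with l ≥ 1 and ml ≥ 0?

Count contributing orbitals for each principal shell:
n=3 → 5; n=4 → 9; n=5 → 14; n=6 → 20; n=7 → 27; n=8 → 35.
Total orbitals: 5 + 9 + 14 + 20 + 27 + 35 = 110.

110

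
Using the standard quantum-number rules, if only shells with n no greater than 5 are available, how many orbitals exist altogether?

Total orbitals = 1² + 2² + 3² + 4² + 5² = 55.

55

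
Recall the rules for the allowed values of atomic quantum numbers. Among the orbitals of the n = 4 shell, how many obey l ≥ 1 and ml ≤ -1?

6

With n = 4 the allowed l are 0, 1, …, 3.
Contributions: l=1 → 1; l=2 → 2; l=3 → 3.
Total orbitals: 1 + 2 + 3 = 6.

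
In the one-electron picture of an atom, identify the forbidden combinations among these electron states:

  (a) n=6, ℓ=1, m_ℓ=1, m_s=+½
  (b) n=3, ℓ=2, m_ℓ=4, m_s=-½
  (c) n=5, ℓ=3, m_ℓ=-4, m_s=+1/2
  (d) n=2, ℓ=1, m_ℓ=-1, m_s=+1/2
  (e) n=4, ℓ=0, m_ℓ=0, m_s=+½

(b) and (c)

(b) has |m_ℓ| = 4 > ℓ = 2, violating −ℓ ≤ m_ℓ ≤ ℓ.
(c) has |m_ℓ| = 4 > ℓ = 3, violating −ℓ ≤ m_ℓ ≤ ℓ.
The remaining sets (a), (d), (e) satisfy all four rules.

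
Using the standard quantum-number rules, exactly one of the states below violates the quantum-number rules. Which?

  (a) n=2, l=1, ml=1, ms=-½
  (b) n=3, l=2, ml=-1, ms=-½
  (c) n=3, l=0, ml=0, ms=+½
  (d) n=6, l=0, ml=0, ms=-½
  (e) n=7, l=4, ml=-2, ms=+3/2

(e)

(e) has ms = +3/2, but an electron's spin must be ±1/2.
The remaining sets (a), (b), (c), (d) satisfy all four rules.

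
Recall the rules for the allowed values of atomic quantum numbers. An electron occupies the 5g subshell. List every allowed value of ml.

The 5g subshell has l = 4, and ml takes every integer from −l to +l. With l = 4 that gives the 9 values -4, -3, -2, -1, 0, 1, 2, 3, 4.

-4, -3, -2, -1, 0, 1, 2, 3, 4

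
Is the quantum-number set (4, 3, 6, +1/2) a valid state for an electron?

The magnetic quantum number must satisfy −ℓ ≤ m_ℓ ≤ ℓ. With ℓ = 3, m_ℓ can only be -3, -2, -1, 0, 1, 2, 3, so m_ℓ = 6 is forbidden.

No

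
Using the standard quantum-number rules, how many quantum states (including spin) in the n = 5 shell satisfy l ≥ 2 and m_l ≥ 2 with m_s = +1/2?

Go through l = 0, …, 4 (the values permitted for n = 5).
Contributions: l=2 → 1; l=3 → 2; l=4 → 3.
Orbitals: 1 + 2 + 3 = 6. With m_s fixed to a single value there is one state per orbital, giving 6 states.

6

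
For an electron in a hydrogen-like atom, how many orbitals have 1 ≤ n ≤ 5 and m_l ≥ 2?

Count contributing orbitals for each principal shell:
n=3 → 1; n=4 → 3; n=5 → 6.
Total orbitals: 1 + 3 + 6 = 10.

10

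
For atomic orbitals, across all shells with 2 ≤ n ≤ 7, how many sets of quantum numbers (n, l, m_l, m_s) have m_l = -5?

Work shell by shell — for each n, count the (l, m_l) pairs that satisfy m_l = -5:
n=6 → 1; n=7 → 2.
Orbitals: 1 + 2 = 3. Including both spin states (m_s = ±1/2) gives 2 × 3 = 6 states.

6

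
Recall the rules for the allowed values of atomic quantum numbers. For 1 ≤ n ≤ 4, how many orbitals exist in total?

Total orbitals = 1² + 2² + 3² + 4² = 30.

30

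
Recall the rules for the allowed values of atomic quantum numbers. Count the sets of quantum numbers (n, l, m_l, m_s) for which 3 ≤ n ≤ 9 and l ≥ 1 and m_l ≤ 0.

308

Per-shell orbital counts meeting the constraint:
n=3 → 5; n=4 → 9; n=5 → 14; n=6 → 20; n=7 → 27; n=8 → 35; n=9 → 44.
Orbitals: 5 + 9 + 14 + 20 + 27 + 35 + 44 = 154. Including both spin states (m_s = ±1/2) gives 2 × 154 = 308 states.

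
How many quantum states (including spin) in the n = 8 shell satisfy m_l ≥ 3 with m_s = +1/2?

For n = 8, l ranges over 0 … 7.
Contributions: l=3 → 1; l=4 → 2; l=5 → 3; l=6 → 4; l=7 → 5.
Orbitals: 1 + 2 + 3 + 4 + 5 = 15. With m_s fixed to a single value there is one state per orbital, giving 15 states.

15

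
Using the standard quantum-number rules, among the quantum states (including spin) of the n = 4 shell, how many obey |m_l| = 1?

12

With n = 4 the allowed l are 0, 1, …, 3.
Contributions: l=1 → 2; l=2 → 2; l=3 → 2.
Orbitals: 2 + 2 + 2 = 6. Each orbital carries two spin states, so 6 × 2 = 12 states.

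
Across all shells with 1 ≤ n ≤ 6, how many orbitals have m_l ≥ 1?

Treat each shell separately and count matching orbitals:
n=2 → 1; n=3 → 3; n=4 → 6; n=5 → 10; n=6 → 15.
Total orbitals: 1 + 3 + 6 + 10 + 15 = 35.

35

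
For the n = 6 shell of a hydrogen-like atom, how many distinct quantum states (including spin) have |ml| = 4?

8

For n = 6, l ranges over 0 … 5.
Per l-value: l=4 → 2; l=5 → 2.
Orbitals: 2 + 2 = 4. Each orbital carries two spin states, so 4 × 2 = 8 states.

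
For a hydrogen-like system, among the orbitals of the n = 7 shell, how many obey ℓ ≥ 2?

45

Go through ℓ = 0, …, 6 (the values permitted for n = 7).
Per ℓ-value: ℓ=2 → 5; ℓ=3 → 7; ℓ=4 → 9; ℓ=5 → 11; ℓ=6 → 13.
Total orbitals: 5 + 7 + 9 + 11 + 13 = 45.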